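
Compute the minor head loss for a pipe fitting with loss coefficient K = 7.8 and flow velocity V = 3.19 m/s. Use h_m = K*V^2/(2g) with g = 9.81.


Minor loss formula: h_m = K * V^2/(2g).
V^2 = 3.19^2 = 10.1761.
V^2/(2g) = 10.1761 / 19.62 = 0.5187 m.
h_m = 7.8 * 0.5187 = 4.0455 m.

4.0455


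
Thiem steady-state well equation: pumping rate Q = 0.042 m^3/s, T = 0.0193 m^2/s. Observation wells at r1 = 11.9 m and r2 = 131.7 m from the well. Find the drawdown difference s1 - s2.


Thiem equation: s1 - s2 = Q/(2*pi*T) * ln(r2/r1).
ln(r2/r1) = ln(131.7/11.9) = 2.404.
Q/(2*pi*T) = 0.042 / (2*pi*0.0193) = 0.042 / 0.1213 = 0.3463.
s1 - s2 = 0.3463 * 2.404 = 0.8326 m.

0.8326


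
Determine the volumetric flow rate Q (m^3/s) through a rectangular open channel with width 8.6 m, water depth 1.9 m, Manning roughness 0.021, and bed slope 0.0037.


For a rectangular channel, the cross-sectional area A = b * y = 8.6 * 1.9 = 16.34 m^2.
The wetted perimeter P = b + 2y = 8.6 + 2*1.9 = 12.4 m.
Hydraulic radius R = A/P = 16.34/12.4 = 1.3177 m.
Velocity V = (1/n)*R^(2/3)*S^(1/2) = (1/0.021)*1.3177^(2/3)*0.0037^(1/2) = 3.4815 m/s.
Discharge Q = A * V = 16.34 * 3.4815 = 56.888 m^3/s.

56.888


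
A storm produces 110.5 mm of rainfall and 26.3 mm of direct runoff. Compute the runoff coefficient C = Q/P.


The runoff coefficient C = runoff depth / rainfall depth.
C = 26.3 / 110.5
  = 0.238.

0.238


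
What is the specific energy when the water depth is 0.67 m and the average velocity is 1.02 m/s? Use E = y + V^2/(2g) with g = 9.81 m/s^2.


Specific energy E = y + V^2/(2g).
Velocity head = V^2/(2g) = 1.02^2 / (2*9.81) = 1.0404 / 19.62 = 0.053 m.
E = 0.67 + 0.053 = 0.723 m.

0.723


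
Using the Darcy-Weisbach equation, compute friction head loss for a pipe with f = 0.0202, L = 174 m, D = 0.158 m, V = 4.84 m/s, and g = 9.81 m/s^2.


Darcy-Weisbach equation: h_f = f * (L/D) * V^2/(2g).
f * L/D = 0.0202 * 174/0.158 = 22.2456.
V^2/(2g) = 4.84^2 / (2*9.81) = 23.4256 / 19.62 = 1.194 m.
h_f = 22.2456 * 1.194 = 26.56 m.

26.56


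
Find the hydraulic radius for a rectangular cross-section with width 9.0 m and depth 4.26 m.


For a rectangular section:
Flow area A = b * y = 9.0 * 4.26 = 38.34 m^2.
Wetted perimeter P = b + 2y = 9.0 + 2*4.26 = 17.52 m.
Hydraulic radius R = A/P = 38.34 / 17.52 = 2.1884 m.

2.1884


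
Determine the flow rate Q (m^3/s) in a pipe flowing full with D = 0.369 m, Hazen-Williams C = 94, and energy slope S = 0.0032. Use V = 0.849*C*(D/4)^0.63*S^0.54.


For a full circular pipe, R = D/4 = 0.369/4 = 0.0922 m.
V = 0.849 * 94 * 0.0922^0.63 * 0.0032^0.54
  = 0.849 * 94 * 0.222807 * 0.044955
  = 0.7994 m/s.
Pipe area A = pi*D^2/4 = pi*0.369^2/4 = 0.1069 m^2.
Q = A * V = 0.1069 * 0.7994 = 0.0855 m^3/s.

0.0855


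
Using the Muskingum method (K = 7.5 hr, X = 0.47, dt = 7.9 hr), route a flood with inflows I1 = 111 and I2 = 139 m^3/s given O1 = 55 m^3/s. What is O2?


Muskingum coefficients:
denom = 2*K*(1-X) + dt = 2*7.5*(1-0.47) + 7.9 = 15.85.
C0 = (dt - 2*K*X)/denom = (7.9 - 2*7.5*0.47)/15.85 = 0.0536.
C1 = (dt + 2*K*X)/denom = (7.9 + 2*7.5*0.47)/15.85 = 0.9432.
C2 = (2*K*(1-X) - dt)/denom = 0.0032.
O2 = C0*I2 + C1*I1 + C2*O1
   = 0.0536*139 + 0.9432*111 + 0.0032*55
   = 112.32 m^3/s.

112.32


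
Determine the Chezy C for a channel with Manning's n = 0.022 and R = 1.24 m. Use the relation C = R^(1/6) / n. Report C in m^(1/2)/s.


The Chezy coefficient relates to Manning's n through C = R^(1/6) / n.
R^(1/6) = 1.24^(1/6) = 1.036502.
C = 1.036502 / 0.022 = 47.11 m^(1/2)/s.

47.11


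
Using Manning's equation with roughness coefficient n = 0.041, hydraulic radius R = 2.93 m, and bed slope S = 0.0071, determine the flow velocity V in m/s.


Manning's equation gives V = (1/n) * R^(2/3) * S^(1/2).
First, compute R^(2/3) = 2.93^(2/3) = 2.0476.
Next, S^(1/2) = 0.0071^(1/2) = 0.084261.
Then 1/n = 1/0.041 = 24.39.
V = 24.39 * 2.0476 * 0.084261 = 4.2081 m/s.

4.2081


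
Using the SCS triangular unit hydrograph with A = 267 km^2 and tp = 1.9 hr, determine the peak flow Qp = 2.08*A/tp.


SCS formula: Qp = 2.08 * A / tp.
Qp = 2.08 * 267 / 1.9
   = 555.36 / 1.9
   = 292.29 m^3/s per cm.

292.29


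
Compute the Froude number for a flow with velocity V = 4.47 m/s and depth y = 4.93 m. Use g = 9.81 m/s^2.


The Froude number is defined as Fr = V / sqrt(g*y).
g*y = 9.81 * 4.93 = 48.3633.
sqrt(g*y) = sqrt(48.3633) = 6.9544.
Fr = 4.47 / 6.9544 = 0.6428.

0.6428


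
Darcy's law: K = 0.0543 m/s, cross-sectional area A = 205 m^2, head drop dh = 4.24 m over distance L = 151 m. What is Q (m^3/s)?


Darcy's law: Q = K * A * i, where i = dh/L.
Hydraulic gradient i = 4.24 / 151 = 0.028079.
Q = 0.0543 * 205 * 0.028079
  = 0.3126 m^3/s.

0.3126


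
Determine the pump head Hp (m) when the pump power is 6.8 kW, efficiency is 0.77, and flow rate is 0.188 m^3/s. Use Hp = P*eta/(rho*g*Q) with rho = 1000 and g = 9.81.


Pump head formula: Hp = P * eta / (rho * g * Q).
Numerator: P * eta = 6.8 * 1000 * 0.77 = 5236.0 W.
Denominator: rho * g * Q = 1000 * 9.81 * 0.188 = 1844.28.
Hp = 5236.0 / 1844.28 = 2.84 m.

2.84


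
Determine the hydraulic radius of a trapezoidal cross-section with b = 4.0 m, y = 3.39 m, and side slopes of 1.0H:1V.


For a trapezoidal section with side slope z:
A = (b + z*y)*y = (4.0 + 1.0*3.39)*3.39 = 25.052 m^2.
P = b + 2*y*sqrt(1 + z^2) = 4.0 + 2*3.39*sqrt(1 + 1.0^2) = 13.588 m.
R = A/P = 25.052 / 13.588 = 1.8436 m.

1.8436


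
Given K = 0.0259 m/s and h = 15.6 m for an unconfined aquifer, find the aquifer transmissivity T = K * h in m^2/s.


Transmissivity is defined as T = K * h.
T = 0.0259 * 15.6
  = 0.404 m^2/s.

0.404


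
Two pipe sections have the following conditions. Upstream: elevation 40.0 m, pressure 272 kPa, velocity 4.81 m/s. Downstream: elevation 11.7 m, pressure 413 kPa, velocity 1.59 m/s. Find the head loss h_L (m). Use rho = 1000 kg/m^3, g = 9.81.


Total head at each section: H = z + p/(rho*g) + V^2/(2g).
H1 = 40.0 + 272*1000/(1000*9.81) + 4.81^2/(2*9.81)
   = 40.0 + 27.727 + 1.1792
   = 68.906 m.
H2 = 11.7 + 413*1000/(1000*9.81) + 1.59^2/(2*9.81)
   = 11.7 + 42.1 + 0.1289
   = 53.929 m.
h_L = H1 - H2 = 68.906 - 53.929 = 14.977 m.

14.977


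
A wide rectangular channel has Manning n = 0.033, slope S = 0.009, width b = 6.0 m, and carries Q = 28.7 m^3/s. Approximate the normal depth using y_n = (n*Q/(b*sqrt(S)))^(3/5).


We use the wide-channel approximation y_n = (n*Q/(b*sqrt(S)))^(3/5).
sqrt(S) = sqrt(0.009) = 0.094868.
Numerator: n*Q = 0.033 * 28.7 = 0.9471.
Denominator: b*sqrt(S) = 6.0 * 0.094868 = 0.569208.
arg = 1.6639.
y_n = 1.6639^(3/5) = 1.3573 m.

1.3573


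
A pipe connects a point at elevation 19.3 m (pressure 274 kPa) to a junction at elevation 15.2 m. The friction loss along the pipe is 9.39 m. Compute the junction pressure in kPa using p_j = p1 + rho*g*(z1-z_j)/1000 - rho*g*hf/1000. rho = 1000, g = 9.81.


Junction pressure: p_j = p1 + rho*g*(z1 - z_j)/1000 - rho*g*hf/1000.
Elevation term = 1000*9.81*(19.3 - 15.2)/1000 = 40.221 kPa.
Friction term = 1000*9.81*9.39/1000 = 92.116 kPa.
p_j = 274 + 40.221 - 92.116 = 222.11 kPa.

222.11


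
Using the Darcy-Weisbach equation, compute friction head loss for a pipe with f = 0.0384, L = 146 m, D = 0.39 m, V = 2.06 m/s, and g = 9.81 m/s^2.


Darcy-Weisbach equation: h_f = f * (L/D) * V^2/(2g).
f * L/D = 0.0384 * 146/0.39 = 14.3754.
V^2/(2g) = 2.06^2 / (2*9.81) = 4.2436 / 19.62 = 0.2163 m.
h_f = 14.3754 * 0.2163 = 3.109 m.

3.109


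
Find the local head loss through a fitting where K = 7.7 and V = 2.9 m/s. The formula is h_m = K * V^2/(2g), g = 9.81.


Minor loss formula: h_m = K * V^2/(2g).
V^2 = 2.9^2 = 8.41.
V^2/(2g) = 8.41 / 19.62 = 0.4286 m.
h_m = 7.7 * 0.4286 = 3.3006 m.

3.3006


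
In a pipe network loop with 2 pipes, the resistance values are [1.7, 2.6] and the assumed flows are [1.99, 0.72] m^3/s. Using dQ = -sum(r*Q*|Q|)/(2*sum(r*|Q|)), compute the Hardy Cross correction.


Numerator terms (r*Q*|Q|): 1.7*1.99*|1.99| = 6.7322; 2.6*0.72*|0.72| = 1.3478.
Sum of numerator = 8.08.
Denominator terms (r*|Q|): 1.7*|1.99| = 3.383; 2.6*|0.72| = 1.872.
2 * sum of denominator = 2 * 5.255 = 10.51.
dQ = -8.08 / 10.51 = -0.7688 m^3/s.

-0.7688


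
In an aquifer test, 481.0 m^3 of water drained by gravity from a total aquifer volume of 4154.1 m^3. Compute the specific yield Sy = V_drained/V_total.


Specific yield Sy = Volume drained / Total volume.
Sy = 481.0 / 4154.1
   = 0.1158.

0.1158


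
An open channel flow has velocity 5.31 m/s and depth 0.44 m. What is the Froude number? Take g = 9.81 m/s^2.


The Froude number is defined as Fr = V / sqrt(g*y).
g*y = 9.81 * 0.44 = 4.3164.
sqrt(g*y) = sqrt(4.3164) = 2.0776.
Fr = 5.31 / 2.0776 = 2.5558.

2.5558


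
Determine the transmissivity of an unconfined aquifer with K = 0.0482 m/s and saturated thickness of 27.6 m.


Transmissivity is defined as T = K * h.
T = 0.0482 * 27.6
  = 1.3303 m^2/s.

1.3303


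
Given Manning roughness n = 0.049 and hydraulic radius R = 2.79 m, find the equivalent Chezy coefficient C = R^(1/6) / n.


The Chezy coefficient relates to Manning's n through C = R^(1/6) / n.
R^(1/6) = 2.79^(1/6) = 1.186499.
C = 1.186499 / 0.049 = 24.21 m^(1/2)/s.

24.21


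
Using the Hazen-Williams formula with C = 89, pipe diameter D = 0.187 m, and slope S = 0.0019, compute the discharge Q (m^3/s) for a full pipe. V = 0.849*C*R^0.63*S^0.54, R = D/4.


For a full circular pipe, R = D/4 = 0.187/4 = 0.0467 m.
V = 0.849 * 89 * 0.0467^0.63 * 0.0019^0.54
  = 0.849 * 89 * 0.145199 * 0.033926
  = 0.3722 m/s.
Pipe area A = pi*D^2/4 = pi*0.187^2/4 = 0.0275 m^2.
Q = A * V = 0.0275 * 0.3722 = 0.0102 m^3/s.

0.0102


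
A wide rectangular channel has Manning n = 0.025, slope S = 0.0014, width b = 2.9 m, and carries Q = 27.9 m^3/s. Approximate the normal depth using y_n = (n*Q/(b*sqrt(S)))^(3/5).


We use the wide-channel approximation y_n = (n*Q/(b*sqrt(S)))^(3/5).
sqrt(S) = sqrt(0.0014) = 0.037417.
Numerator: n*Q = 0.025 * 27.9 = 0.6975.
Denominator: b*sqrt(S) = 2.9 * 0.037417 = 0.108509.
arg = 6.4281.
y_n = 6.4281^(3/5) = 3.0539 m.

3.0539


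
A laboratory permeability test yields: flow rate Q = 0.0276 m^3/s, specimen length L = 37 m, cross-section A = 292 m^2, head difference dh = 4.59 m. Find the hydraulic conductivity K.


From K = Q*L / (A*dh):
Numerator: Q*L = 0.0276 * 37 = 1.0212.
Denominator: A*dh = 292 * 4.59 = 1340.28.
K = 1.0212 / 1340.28 = 0.000762 m/s.

0.000762


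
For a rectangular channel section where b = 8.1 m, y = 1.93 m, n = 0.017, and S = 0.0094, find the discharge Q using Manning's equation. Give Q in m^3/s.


For a rectangular channel, the cross-sectional area A = b * y = 8.1 * 1.93 = 15.63 m^2.
The wetted perimeter P = b + 2y = 8.1 + 2*1.93 = 11.96 m.
Hydraulic radius R = A/P = 15.63/11.96 = 1.3071 m.
Velocity V = (1/n)*R^(2/3)*S^(1/2) = (1/0.017)*1.3071^(2/3)*0.0094^(1/2) = 6.818 m/s.
Discharge Q = A * V = 15.63 * 6.818 = 106.585 m^3/s.

106.585


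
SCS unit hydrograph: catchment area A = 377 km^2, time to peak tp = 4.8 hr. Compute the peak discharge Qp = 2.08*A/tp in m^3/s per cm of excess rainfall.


SCS formula: Qp = 2.08 * A / tp.
Qp = 2.08 * 377 / 4.8
   = 784.16 / 4.8
   = 163.37 m^3/s per cm.

163.37


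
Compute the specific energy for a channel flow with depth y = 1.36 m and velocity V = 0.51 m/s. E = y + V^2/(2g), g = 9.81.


Specific energy E = y + V^2/(2g).
Velocity head = V^2/(2g) = 0.51^2 / (2*9.81) = 0.2601 / 19.62 = 0.0133 m.
E = 1.36 + 0.0133 = 1.3733 m.

1.3733


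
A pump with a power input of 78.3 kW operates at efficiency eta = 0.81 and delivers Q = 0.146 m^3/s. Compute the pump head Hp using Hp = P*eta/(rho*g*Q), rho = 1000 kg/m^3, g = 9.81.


Pump head formula: Hp = P * eta / (rho * g * Q).
Numerator: P * eta = 78.3 * 1000 * 0.81 = 63423.0 W.
Denominator: rho * g * Q = 1000 * 9.81 * 0.146 = 1432.26.
Hp = 63423.0 / 1432.26 = 44.28 m.

44.28


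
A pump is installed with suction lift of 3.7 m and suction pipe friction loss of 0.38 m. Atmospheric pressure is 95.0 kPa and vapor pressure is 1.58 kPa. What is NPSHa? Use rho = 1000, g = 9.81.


NPSHa = p_atm/(rho*g) - z_s - hf_s - p_vap/(rho*g).
p_atm/(rho*g) = 95.0*1000 / (1000*9.81) = 9.684 m.
p_vap/(rho*g) = 1.58*1000 / (1000*9.81) = 0.161 m.
NPSHa = 9.684 - 3.7 - 0.38 - 0.161
      = 5.44 m.

5.44


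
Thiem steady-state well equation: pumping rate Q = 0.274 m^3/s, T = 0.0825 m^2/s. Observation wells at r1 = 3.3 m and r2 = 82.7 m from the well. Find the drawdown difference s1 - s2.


Thiem equation: s1 - s2 = Q/(2*pi*T) * ln(r2/r1).
ln(r2/r1) = ln(82.7/3.3) = 3.2213.
Q/(2*pi*T) = 0.274 / (2*pi*0.0825) = 0.274 / 0.5184 = 0.5286.
s1 - s2 = 0.5286 * 3.2213 = 1.7027 m.

1.7027


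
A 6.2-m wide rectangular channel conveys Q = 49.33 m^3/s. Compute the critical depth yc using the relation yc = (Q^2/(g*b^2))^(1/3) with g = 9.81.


Using yc = (Q^2 / (g * b^2))^(1/3):
Q^2 = 49.33^2 = 2433.45.
g * b^2 = 9.81 * 6.2^2 = 9.81 * 38.44 = 377.1.
Q^2 / (g*b^2) = 2433.45 / 377.1 = 6.4531.
yc = 6.4531^(1/3) = 1.8618 m.

1.8618


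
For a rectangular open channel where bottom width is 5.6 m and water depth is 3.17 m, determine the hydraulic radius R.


For a rectangular section:
Flow area A = b * y = 5.6 * 3.17 = 17.75 m^2.
Wetted perimeter P = b + 2y = 5.6 + 2*3.17 = 11.94 m.
Hydraulic radius R = A/P = 17.75 / 11.94 = 1.4868 m.

1.4868


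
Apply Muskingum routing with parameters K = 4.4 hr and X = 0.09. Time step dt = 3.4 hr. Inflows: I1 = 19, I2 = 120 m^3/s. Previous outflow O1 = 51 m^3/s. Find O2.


Muskingum coefficients:
denom = 2*K*(1-X) + dt = 2*4.4*(1-0.09) + 3.4 = 11.408.
C0 = (dt - 2*K*X)/denom = (3.4 - 2*4.4*0.09)/11.408 = 0.2286.
C1 = (dt + 2*K*X)/denom = (3.4 + 2*4.4*0.09)/11.408 = 0.3675.
C2 = (2*K*(1-X) - dt)/denom = 0.4039.
O2 = C0*I2 + C1*I1 + C2*O1
   = 0.2286*120 + 0.3675*19 + 0.4039*51
   = 55.02 m^3/s.

55.02


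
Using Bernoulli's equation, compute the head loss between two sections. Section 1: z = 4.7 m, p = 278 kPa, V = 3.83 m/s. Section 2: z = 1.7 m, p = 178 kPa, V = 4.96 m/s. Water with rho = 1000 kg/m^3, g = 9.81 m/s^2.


Total head at each section: H = z + p/(rho*g) + V^2/(2g).
H1 = 4.7 + 278*1000/(1000*9.81) + 3.83^2/(2*9.81)
   = 4.7 + 28.338 + 0.7477
   = 33.786 m.
H2 = 1.7 + 178*1000/(1000*9.81) + 4.96^2/(2*9.81)
   = 1.7 + 18.145 + 1.2539
   = 21.099 m.
h_L = H1 - H2 = 33.786 - 21.099 = 12.687 m.

12.687


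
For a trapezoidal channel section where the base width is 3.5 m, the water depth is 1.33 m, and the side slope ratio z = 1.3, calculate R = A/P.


For a trapezoidal section with side slope z:
A = (b + z*y)*y = (3.5 + 1.3*1.33)*1.33 = 6.955 m^2.
P = b + 2*y*sqrt(1 + z^2) = 3.5 + 2*1.33*sqrt(1 + 1.3^2) = 7.863 m.
R = A/P = 6.955 / 7.863 = 0.8845 m.

0.8845


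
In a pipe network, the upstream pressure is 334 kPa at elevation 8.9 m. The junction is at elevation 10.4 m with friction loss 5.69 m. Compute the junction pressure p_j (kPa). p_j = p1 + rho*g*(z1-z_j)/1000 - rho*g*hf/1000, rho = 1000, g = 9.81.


Junction pressure: p_j = p1 + rho*g*(z1 - z_j)/1000 - rho*g*hf/1000.
Elevation term = 1000*9.81*(8.9 - 10.4)/1000 = -14.715 kPa.
Friction term = 1000*9.81*5.69/1000 = 55.819 kPa.
p_j = 334 + -14.715 - 55.819 = 263.47 kPa.

263.47


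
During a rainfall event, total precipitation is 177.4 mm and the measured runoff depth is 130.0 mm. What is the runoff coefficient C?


The runoff coefficient C = runoff depth / rainfall depth.
C = 130.0 / 177.4
  = 0.7328.

0.7328


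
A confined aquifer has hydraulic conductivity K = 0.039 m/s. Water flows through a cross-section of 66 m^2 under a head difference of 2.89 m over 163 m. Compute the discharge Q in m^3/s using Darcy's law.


Darcy's law: Q = K * A * i, where i = dh/L.
Hydraulic gradient i = 2.89 / 163 = 0.01773.
Q = 0.039 * 66 * 0.01773
  = 0.0456 m^3/s.

0.0456


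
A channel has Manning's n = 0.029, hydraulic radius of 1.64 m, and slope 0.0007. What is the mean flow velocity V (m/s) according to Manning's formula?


Manning's equation gives V = (1/n) * R^(2/3) * S^(1/2).
First, compute R^(2/3) = 1.64^(2/3) = 1.3907.
Next, S^(1/2) = 0.0007^(1/2) = 0.026458.
Then 1/n = 1/0.029 = 34.48.
V = 34.48 * 1.3907 * 0.026458 = 1.2688 m/s.

1.2688


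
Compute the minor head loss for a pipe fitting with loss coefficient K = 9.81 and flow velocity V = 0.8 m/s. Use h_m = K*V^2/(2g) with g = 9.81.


Minor loss formula: h_m = K * V^2/(2g).
V^2 = 0.8^2 = 0.64.
V^2/(2g) = 0.64 / 19.62 = 0.0326 m.
h_m = 9.81 * 0.0326 = 0.32 m.

0.32


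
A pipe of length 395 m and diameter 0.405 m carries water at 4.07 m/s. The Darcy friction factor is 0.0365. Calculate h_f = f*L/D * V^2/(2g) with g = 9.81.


Darcy-Weisbach equation: h_f = f * (L/D) * V^2/(2g).
f * L/D = 0.0365 * 395/0.405 = 35.5988.
V^2/(2g) = 4.07^2 / (2*9.81) = 16.5649 / 19.62 = 0.8443 m.
h_f = 35.5988 * 0.8443 = 30.056 m.

30.056


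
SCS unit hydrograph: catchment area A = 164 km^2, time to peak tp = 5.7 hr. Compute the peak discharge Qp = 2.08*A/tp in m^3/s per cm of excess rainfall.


SCS formula: Qp = 2.08 * A / tp.
Qp = 2.08 * 164 / 5.7
   = 341.12 / 5.7
   = 59.85 m^3/s per cm.

59.85


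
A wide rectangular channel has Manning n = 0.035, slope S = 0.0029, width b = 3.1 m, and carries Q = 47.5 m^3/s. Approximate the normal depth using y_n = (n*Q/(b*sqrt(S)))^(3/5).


We use the wide-channel approximation y_n = (n*Q/(b*sqrt(S)))^(3/5).
sqrt(S) = sqrt(0.0029) = 0.053852.
Numerator: n*Q = 0.035 * 47.5 = 1.6625.
Denominator: b*sqrt(S) = 3.1 * 0.053852 = 0.166941.
arg = 9.9587.
y_n = 9.9587^(3/5) = 3.9712 m.

3.9712


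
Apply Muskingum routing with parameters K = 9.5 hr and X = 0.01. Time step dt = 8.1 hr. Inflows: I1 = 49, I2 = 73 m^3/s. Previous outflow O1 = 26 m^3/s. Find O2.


Muskingum coefficients:
denom = 2*K*(1-X) + dt = 2*9.5*(1-0.01) + 8.1 = 26.91.
C0 = (dt - 2*K*X)/denom = (8.1 - 2*9.5*0.01)/26.91 = 0.2939.
C1 = (dt + 2*K*X)/denom = (8.1 + 2*9.5*0.01)/26.91 = 0.3081.
C2 = (2*K*(1-X) - dt)/denom = 0.398.
O2 = C0*I2 + C1*I1 + C2*O1
   = 0.2939*73 + 0.3081*49 + 0.398*26
   = 46.9 m^3/s.

46.9


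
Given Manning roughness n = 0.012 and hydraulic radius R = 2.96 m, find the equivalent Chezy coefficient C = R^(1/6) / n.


The Chezy coefficient relates to Manning's n through C = R^(1/6) / n.
R^(1/6) = 2.96^(1/6) = 1.198253.
C = 1.198253 / 0.012 = 99.85 m^(1/2)/s.

99.85


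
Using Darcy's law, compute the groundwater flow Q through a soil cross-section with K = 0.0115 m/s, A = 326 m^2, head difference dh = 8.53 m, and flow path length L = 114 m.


Darcy's law: Q = K * A * i, where i = dh/L.
Hydraulic gradient i = 8.53 / 114 = 0.074825.
Q = 0.0115 * 326 * 0.074825
  = 0.2805 m^3/s.

0.2805


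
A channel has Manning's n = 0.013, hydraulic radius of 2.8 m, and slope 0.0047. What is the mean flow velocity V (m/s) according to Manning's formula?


Manning's equation gives V = (1/n) * R^(2/3) * S^(1/2).
First, compute R^(2/3) = 2.8^(2/3) = 1.9866.
Next, S^(1/2) = 0.0047^(1/2) = 0.068557.
Then 1/n = 1/0.013 = 76.92.
V = 76.92 * 1.9866 * 0.068557 = 10.4764 m/s.

10.4764


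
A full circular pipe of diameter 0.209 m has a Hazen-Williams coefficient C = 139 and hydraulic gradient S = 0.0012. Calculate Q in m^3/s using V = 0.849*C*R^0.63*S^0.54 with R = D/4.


For a full circular pipe, R = D/4 = 0.209/4 = 0.0522 m.
V = 0.849 * 139 * 0.0522^0.63 * 0.0012^0.54
  = 0.849 * 139 * 0.155738 * 0.02647
  = 0.4865 m/s.
Pipe area A = pi*D^2/4 = pi*0.209^2/4 = 0.0343 m^2.
Q = A * V = 0.0343 * 0.4865 = 0.0167 m^3/s.

0.0167


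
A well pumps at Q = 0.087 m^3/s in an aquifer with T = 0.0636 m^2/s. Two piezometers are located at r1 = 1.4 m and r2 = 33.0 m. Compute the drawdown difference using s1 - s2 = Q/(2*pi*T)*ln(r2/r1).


Thiem equation: s1 - s2 = Q/(2*pi*T) * ln(r2/r1).
ln(r2/r1) = ln(33.0/1.4) = 3.16.
Q/(2*pi*T) = 0.087 / (2*pi*0.0636) = 0.087 / 0.3996 = 0.2177.
s1 - s2 = 0.2177 * 3.16 = 0.688 m.

0.688


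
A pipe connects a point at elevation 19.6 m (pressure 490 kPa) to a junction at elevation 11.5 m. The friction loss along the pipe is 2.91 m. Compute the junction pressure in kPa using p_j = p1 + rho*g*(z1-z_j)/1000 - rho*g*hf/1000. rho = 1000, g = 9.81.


Junction pressure: p_j = p1 + rho*g*(z1 - z_j)/1000 - rho*g*hf/1000.
Elevation term = 1000*9.81*(19.6 - 11.5)/1000 = 79.461 kPa.
Friction term = 1000*9.81*2.91/1000 = 28.547 kPa.
p_j = 490 + 79.461 - 28.547 = 540.91 kPa.

540.91


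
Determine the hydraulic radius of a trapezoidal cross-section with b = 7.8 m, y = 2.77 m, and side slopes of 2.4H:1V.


For a trapezoidal section with side slope z:
A = (b + z*y)*y = (7.8 + 2.4*2.77)*2.77 = 40.021 m^2.
P = b + 2*y*sqrt(1 + z^2) = 7.8 + 2*2.77*sqrt(1 + 2.4^2) = 22.204 m.
R = A/P = 40.021 / 22.204 = 1.8024 m.

1.8024


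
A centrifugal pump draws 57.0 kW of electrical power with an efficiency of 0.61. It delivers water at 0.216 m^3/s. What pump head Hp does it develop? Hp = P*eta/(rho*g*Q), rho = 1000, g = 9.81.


Pump head formula: Hp = P * eta / (rho * g * Q).
Numerator: P * eta = 57.0 * 1000 * 0.61 = 34770.0 W.
Denominator: rho * g * Q = 1000 * 9.81 * 0.216 = 2118.96.
Hp = 34770.0 / 2118.96 = 16.41 m.

16.41


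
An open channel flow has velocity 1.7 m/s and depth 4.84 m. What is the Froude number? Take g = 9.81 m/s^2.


The Froude number is defined as Fr = V / sqrt(g*y).
g*y = 9.81 * 4.84 = 47.4804.
sqrt(g*y) = sqrt(47.4804) = 6.8906.
Fr = 1.7 / 6.8906 = 0.2467.

0.2467


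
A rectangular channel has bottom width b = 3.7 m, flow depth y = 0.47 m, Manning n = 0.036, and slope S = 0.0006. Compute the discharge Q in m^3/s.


For a rectangular channel, the cross-sectional area A = b * y = 3.7 * 0.47 = 1.74 m^2.
The wetted perimeter P = b + 2y = 3.7 + 2*0.47 = 4.64 m.
Hydraulic radius R = A/P = 1.74/4.64 = 0.3748 m.
Velocity V = (1/n)*R^(2/3)*S^(1/2) = (1/0.036)*0.3748^(2/3)*0.0006^(1/2) = 0.3537 m/s.
Discharge Q = A * V = 1.74 * 0.3537 = 0.615 m^3/s.

0.615


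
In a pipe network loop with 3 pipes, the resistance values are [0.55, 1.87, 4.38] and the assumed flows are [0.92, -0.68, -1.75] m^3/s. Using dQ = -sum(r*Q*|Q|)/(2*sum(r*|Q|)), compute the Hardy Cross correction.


Numerator terms (r*Q*|Q|): 0.55*0.92*|0.92| = 0.4655; 1.87*-0.68*|-0.68| = -0.8647; 4.38*-1.75*|-1.75| = -13.4138.
Sum of numerator = -13.8129.
Denominator terms (r*|Q|): 0.55*|0.92| = 0.506; 1.87*|-0.68| = 1.2716; 4.38*|-1.75| = 7.665.
2 * sum of denominator = 2 * 9.4426 = 18.8852.
dQ = --13.8129 / 18.8852 = 0.7314 m^3/s.

0.7314


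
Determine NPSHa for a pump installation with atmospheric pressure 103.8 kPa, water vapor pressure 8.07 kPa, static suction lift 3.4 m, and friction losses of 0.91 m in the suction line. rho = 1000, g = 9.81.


NPSHa = p_atm/(rho*g) - z_s - hf_s - p_vap/(rho*g).
p_atm/(rho*g) = 103.8*1000 / (1000*9.81) = 10.581 m.
p_vap/(rho*g) = 8.07*1000 / (1000*9.81) = 0.823 m.
NPSHa = 10.581 - 3.4 - 0.91 - 0.823
      = 5.45 m.

5.45


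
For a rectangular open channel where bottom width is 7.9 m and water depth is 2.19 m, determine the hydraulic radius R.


For a rectangular section:
Flow area A = b * y = 7.9 * 2.19 = 17.3 m^2.
Wetted perimeter P = b + 2y = 7.9 + 2*2.19 = 12.28 m.
Hydraulic radius R = A/P = 17.3 / 12.28 = 1.4089 m.

1.4089


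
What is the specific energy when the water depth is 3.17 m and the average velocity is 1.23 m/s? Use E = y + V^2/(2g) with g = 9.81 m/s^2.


Specific energy E = y + V^2/(2g).
Velocity head = V^2/(2g) = 1.23^2 / (2*9.81) = 1.5129 / 19.62 = 0.0771 m.
E = 3.17 + 0.0771 = 3.2471 m.

3.2471


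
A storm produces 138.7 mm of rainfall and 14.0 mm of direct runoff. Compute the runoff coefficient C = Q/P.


The runoff coefficient C = runoff depth / rainfall depth.
C = 14.0 / 138.7
  = 0.1009.

0.1009


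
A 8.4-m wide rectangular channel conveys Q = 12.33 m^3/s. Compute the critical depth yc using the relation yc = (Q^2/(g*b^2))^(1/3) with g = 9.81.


Using yc = (Q^2 / (g * b^2))^(1/3):
Q^2 = 12.33^2 = 152.03.
g * b^2 = 9.81 * 8.4^2 = 9.81 * 70.56 = 692.19.
Q^2 / (g*b^2) = 152.03 / 692.19 = 0.2196.
yc = 0.2196^(1/3) = 0.6033 m.

0.6033


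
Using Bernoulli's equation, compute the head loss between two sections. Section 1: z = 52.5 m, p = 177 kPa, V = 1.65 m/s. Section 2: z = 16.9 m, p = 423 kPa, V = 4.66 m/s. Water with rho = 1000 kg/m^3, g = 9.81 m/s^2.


Total head at each section: H = z + p/(rho*g) + V^2/(2g).
H1 = 52.5 + 177*1000/(1000*9.81) + 1.65^2/(2*9.81)
   = 52.5 + 18.043 + 0.1388
   = 70.682 m.
H2 = 16.9 + 423*1000/(1000*9.81) + 4.66^2/(2*9.81)
   = 16.9 + 43.119 + 1.1068
   = 61.126 m.
h_L = H1 - H2 = 70.682 - 61.126 = 9.555 m.

9.555


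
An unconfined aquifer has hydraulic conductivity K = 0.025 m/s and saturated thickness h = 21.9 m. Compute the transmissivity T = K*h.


Transmissivity is defined as T = K * h.
T = 0.025 * 21.9
  = 0.5475 m^2/s.

0.5475


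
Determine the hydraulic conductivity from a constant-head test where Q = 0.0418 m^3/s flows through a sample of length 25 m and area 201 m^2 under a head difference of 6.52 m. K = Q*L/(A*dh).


From K = Q*L / (A*dh):
Numerator: Q*L = 0.0418 * 25 = 1.045.
Denominator: A*dh = 201 * 6.52 = 1310.52.
K = 1.045 / 1310.52 = 0.000797 m/s.

0.000797


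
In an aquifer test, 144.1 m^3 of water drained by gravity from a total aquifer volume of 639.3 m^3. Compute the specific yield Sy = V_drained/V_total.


Specific yield Sy = Volume drained / Total volume.
Sy = 144.1 / 639.3
   = 0.2254.

0.2254


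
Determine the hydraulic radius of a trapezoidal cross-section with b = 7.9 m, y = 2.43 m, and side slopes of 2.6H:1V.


For a trapezoidal section with side slope z:
A = (b + z*y)*y = (7.9 + 2.6*2.43)*2.43 = 34.55 m^2.
P = b + 2*y*sqrt(1 + z^2) = 7.9 + 2*2.43*sqrt(1 + 2.6^2) = 21.438 m.
R = A/P = 34.55 / 21.438 = 1.6116 m.

1.6116


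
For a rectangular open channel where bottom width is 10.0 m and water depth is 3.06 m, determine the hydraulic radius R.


For a rectangular section:
Flow area A = b * y = 10.0 * 3.06 = 30.6 m^2.
Wetted perimeter P = b + 2y = 10.0 + 2*3.06 = 16.12 m.
Hydraulic radius R = A/P = 30.6 / 16.12 = 1.8983 m.

1.8983


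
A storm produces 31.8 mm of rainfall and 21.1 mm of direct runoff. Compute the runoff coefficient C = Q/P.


The runoff coefficient C = runoff depth / rainfall depth.
C = 21.1 / 31.8
  = 0.6635.

0.6635


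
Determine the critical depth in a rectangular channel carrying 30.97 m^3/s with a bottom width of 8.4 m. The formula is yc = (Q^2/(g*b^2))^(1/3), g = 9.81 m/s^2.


Using yc = (Q^2 / (g * b^2))^(1/3):
Q^2 = 30.97^2 = 959.14.
g * b^2 = 9.81 * 8.4^2 = 9.81 * 70.56 = 692.19.
Q^2 / (g*b^2) = 959.14 / 692.19 = 1.3857.
yc = 1.3857^(1/3) = 1.1149 m.

1.1149


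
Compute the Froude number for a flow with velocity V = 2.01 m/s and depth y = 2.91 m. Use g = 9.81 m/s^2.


The Froude number is defined as Fr = V / sqrt(g*y).
g*y = 9.81 * 2.91 = 28.5471.
sqrt(g*y) = sqrt(28.5471) = 5.3429.
Fr = 2.01 / 5.3429 = 0.3762.

0.3762


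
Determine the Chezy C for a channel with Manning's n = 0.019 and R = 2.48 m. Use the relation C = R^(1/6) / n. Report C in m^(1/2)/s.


The Chezy coefficient relates to Manning's n through C = R^(1/6) / n.
R^(1/6) = 2.48^(1/6) = 1.163435.
C = 1.163435 / 0.019 = 61.23 m^(1/2)/s.

61.23


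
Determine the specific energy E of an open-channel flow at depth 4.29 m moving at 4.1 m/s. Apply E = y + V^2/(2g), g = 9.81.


Specific energy E = y + V^2/(2g).
Velocity head = V^2/(2g) = 4.1^2 / (2*9.81) = 16.81 / 19.62 = 0.8568 m.
E = 4.29 + 0.8568 = 5.1468 m.

5.1468


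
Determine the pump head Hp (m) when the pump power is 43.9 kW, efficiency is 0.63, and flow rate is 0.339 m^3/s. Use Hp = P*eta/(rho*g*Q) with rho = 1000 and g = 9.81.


Pump head formula: Hp = P * eta / (rho * g * Q).
Numerator: P * eta = 43.9 * 1000 * 0.63 = 27657.0 W.
Denominator: rho * g * Q = 1000 * 9.81 * 0.339 = 3325.59.
Hp = 27657.0 / 3325.59 = 8.32 m.

8.32


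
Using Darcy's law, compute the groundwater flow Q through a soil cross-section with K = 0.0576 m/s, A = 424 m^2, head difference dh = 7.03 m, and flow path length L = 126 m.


Darcy's law: Q = K * A * i, where i = dh/L.
Hydraulic gradient i = 7.03 / 126 = 0.055794.
Q = 0.0576 * 424 * 0.055794
  = 1.3626 m^3/s.

1.3626


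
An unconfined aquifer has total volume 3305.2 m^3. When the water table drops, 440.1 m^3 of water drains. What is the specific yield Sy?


Specific yield Sy = Volume drained / Total volume.
Sy = 440.1 / 3305.2
   = 0.1332.

0.1332


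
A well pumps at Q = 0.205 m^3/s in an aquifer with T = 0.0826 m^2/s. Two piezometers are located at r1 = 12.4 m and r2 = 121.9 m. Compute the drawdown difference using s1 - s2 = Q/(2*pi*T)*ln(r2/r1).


Thiem equation: s1 - s2 = Q/(2*pi*T) * ln(r2/r1).
ln(r2/r1) = ln(121.9/12.4) = 2.2855.
Q/(2*pi*T) = 0.205 / (2*pi*0.0826) = 0.205 / 0.519 = 0.395.
s1 - s2 = 0.395 * 2.2855 = 0.9028 m.

0.9028


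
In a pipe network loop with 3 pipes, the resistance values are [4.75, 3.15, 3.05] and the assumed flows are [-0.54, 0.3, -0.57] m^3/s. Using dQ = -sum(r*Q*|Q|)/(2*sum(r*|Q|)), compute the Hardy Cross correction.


Numerator terms (r*Q*|Q|): 4.75*-0.54*|-0.54| = -1.3851; 3.15*0.3*|0.3| = 0.2835; 3.05*-0.57*|-0.57| = -0.9909.
Sum of numerator = -2.0925.
Denominator terms (r*|Q|): 4.75*|-0.54| = 2.565; 3.15*|0.3| = 0.945; 3.05*|-0.57| = 1.7385.
2 * sum of denominator = 2 * 5.2485 = 10.497.
dQ = --2.0925 / 10.497 = 0.1993 m^3/s.

0.1993


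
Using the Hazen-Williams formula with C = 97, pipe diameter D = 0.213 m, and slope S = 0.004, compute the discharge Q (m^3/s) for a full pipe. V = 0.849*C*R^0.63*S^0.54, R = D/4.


For a full circular pipe, R = D/4 = 0.213/4 = 0.0532 m.
V = 0.849 * 97 * 0.0532^0.63 * 0.004^0.54
  = 0.849 * 97 * 0.157609 * 0.050712
  = 0.6582 m/s.
Pipe area A = pi*D^2/4 = pi*0.213^2/4 = 0.0356 m^2.
Q = A * V = 0.0356 * 0.6582 = 0.0235 m^3/s.

0.0235


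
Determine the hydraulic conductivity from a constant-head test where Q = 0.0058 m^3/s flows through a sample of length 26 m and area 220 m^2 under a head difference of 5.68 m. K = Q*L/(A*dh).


From K = Q*L / (A*dh):
Numerator: Q*L = 0.0058 * 26 = 0.1508.
Denominator: A*dh = 220 * 5.68 = 1249.6.
K = 0.1508 / 1249.6 = 0.000121 m/s.

0.000121


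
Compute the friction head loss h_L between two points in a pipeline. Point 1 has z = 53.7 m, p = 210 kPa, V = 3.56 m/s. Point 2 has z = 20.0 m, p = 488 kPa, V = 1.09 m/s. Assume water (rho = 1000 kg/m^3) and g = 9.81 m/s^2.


Total head at each section: H = z + p/(rho*g) + V^2/(2g).
H1 = 53.7 + 210*1000/(1000*9.81) + 3.56^2/(2*9.81)
   = 53.7 + 21.407 + 0.646
   = 75.753 m.
H2 = 20.0 + 488*1000/(1000*9.81) + 1.09^2/(2*9.81)
   = 20.0 + 49.745 + 0.0606
   = 69.806 m.
h_L = H1 - H2 = 75.753 - 69.806 = 5.947 m.

5.947


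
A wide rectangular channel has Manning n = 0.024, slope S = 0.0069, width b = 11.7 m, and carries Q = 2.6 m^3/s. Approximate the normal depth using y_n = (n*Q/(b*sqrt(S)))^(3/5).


We use the wide-channel approximation y_n = (n*Q/(b*sqrt(S)))^(3/5).
sqrt(S) = sqrt(0.0069) = 0.083066.
Numerator: n*Q = 0.024 * 2.6 = 0.0624.
Denominator: b*sqrt(S) = 11.7 * 0.083066 = 0.971872.
arg = 0.0642.
y_n = 0.0642^(3/5) = 0.1926 m.

0.1926


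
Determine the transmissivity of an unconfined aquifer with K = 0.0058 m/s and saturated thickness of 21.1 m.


Transmissivity is defined as T = K * h.
T = 0.0058 * 21.1
  = 0.1224 m^2/s.

0.1224


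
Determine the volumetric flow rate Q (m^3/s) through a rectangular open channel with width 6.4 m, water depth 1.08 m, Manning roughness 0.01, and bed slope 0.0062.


For a rectangular channel, the cross-sectional area A = b * y = 6.4 * 1.08 = 6.91 m^2.
The wetted perimeter P = b + 2y = 6.4 + 2*1.08 = 8.56 m.
Hydraulic radius R = A/P = 6.91/8.56 = 0.8075 m.
Velocity V = (1/n)*R^(2/3)*S^(1/2) = (1/0.01)*0.8075^(2/3)*0.0062^(1/2) = 6.8278 m/s.
Discharge Q = A * V = 6.91 * 6.8278 = 47.194 m^3/s.

47.194


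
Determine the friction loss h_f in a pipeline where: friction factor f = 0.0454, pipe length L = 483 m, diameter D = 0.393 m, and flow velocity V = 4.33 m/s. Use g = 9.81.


Darcy-Weisbach equation: h_f = f * (L/D) * V^2/(2g).
f * L/D = 0.0454 * 483/0.393 = 55.7969.
V^2/(2g) = 4.33^2 / (2*9.81) = 18.7489 / 19.62 = 0.9556 m.
h_f = 55.7969 * 0.9556 = 53.32 m.

53.32


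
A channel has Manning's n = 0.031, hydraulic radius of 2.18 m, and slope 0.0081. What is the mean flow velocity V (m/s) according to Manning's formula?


Manning's equation gives V = (1/n) * R^(2/3) * S^(1/2).
First, compute R^(2/3) = 2.18^(2/3) = 1.6813.
Next, S^(1/2) = 0.0081^(1/2) = 0.09.
Then 1/n = 1/0.031 = 32.26.
V = 32.26 * 1.6813 * 0.09 = 4.8811 m/s.

4.8811


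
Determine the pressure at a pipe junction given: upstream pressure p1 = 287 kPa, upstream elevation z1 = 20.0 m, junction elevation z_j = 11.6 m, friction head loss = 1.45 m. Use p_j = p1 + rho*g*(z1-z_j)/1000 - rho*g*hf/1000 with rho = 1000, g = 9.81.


Junction pressure: p_j = p1 + rho*g*(z1 - z_j)/1000 - rho*g*hf/1000.
Elevation term = 1000*9.81*(20.0 - 11.6)/1000 = 82.404 kPa.
Friction term = 1000*9.81*1.45/1000 = 14.225 kPa.
p_j = 287 + 82.404 - 14.225 = 355.18 kPa.

355.18


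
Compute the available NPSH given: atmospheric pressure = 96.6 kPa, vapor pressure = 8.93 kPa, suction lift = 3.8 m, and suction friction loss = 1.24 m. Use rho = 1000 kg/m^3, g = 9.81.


NPSHa = p_atm/(rho*g) - z_s - hf_s - p_vap/(rho*g).
p_atm/(rho*g) = 96.6*1000 / (1000*9.81) = 9.847 m.
p_vap/(rho*g) = 8.93*1000 / (1000*9.81) = 0.91 m.
NPSHa = 9.847 - 3.8 - 1.24 - 0.91
      = 3.9 m.

3.9


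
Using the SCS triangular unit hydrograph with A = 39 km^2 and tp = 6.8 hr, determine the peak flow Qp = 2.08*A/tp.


SCS formula: Qp = 2.08 * A / tp.
Qp = 2.08 * 39 / 6.8
   = 81.12 / 6.8
   = 11.93 m^3/s per cm.

11.93


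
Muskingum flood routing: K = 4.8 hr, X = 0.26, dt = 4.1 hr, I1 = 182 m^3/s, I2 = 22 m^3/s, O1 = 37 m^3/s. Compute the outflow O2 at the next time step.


Muskingum coefficients:
denom = 2*K*(1-X) + dt = 2*4.8*(1-0.26) + 4.1 = 11.204.
C0 = (dt - 2*K*X)/denom = (4.1 - 2*4.8*0.26)/11.204 = 0.1432.
C1 = (dt + 2*K*X)/denom = (4.1 + 2*4.8*0.26)/11.204 = 0.5887.
C2 = (2*K*(1-X) - dt)/denom = 0.2681.
O2 = C0*I2 + C1*I1 + C2*O1
   = 0.1432*22 + 0.5887*182 + 0.2681*37
   = 120.22 m^3/s.

120.22


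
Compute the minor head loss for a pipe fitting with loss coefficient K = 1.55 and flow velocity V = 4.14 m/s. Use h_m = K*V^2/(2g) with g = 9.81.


Minor loss formula: h_m = K * V^2/(2g).
V^2 = 4.14^2 = 17.1396.
V^2/(2g) = 17.1396 / 19.62 = 0.8736 m.
h_m = 1.55 * 0.8736 = 1.354 m.

1.354


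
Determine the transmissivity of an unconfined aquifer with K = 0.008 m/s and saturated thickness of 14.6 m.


Transmissivity is defined as T = K * h.
T = 0.008 * 14.6
  = 0.1168 m^2/s.

0.1168


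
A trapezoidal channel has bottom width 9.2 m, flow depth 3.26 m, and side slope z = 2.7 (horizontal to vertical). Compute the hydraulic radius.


For a trapezoidal section with side slope z:
A = (b + z*y)*y = (9.2 + 2.7*3.26)*3.26 = 58.687 m^2.
P = b + 2*y*sqrt(1 + z^2) = 9.2 + 2*3.26*sqrt(1 + 2.7^2) = 27.973 m.
R = A/P = 58.687 / 27.973 = 2.098 m.

2.098


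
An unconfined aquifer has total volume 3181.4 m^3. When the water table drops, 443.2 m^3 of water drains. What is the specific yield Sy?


Specific yield Sy = Volume drained / Total volume.
Sy = 443.2 / 3181.4
   = 0.1393.

0.1393


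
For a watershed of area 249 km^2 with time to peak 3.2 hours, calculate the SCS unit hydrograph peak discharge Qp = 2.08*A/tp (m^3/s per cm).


SCS formula: Qp = 2.08 * A / tp.
Qp = 2.08 * 249 / 3.2
   = 517.92 / 3.2
   = 161.85 m^3/s per cm.

161.85


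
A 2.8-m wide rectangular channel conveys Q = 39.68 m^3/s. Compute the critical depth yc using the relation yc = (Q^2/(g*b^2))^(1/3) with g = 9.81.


Using yc = (Q^2 / (g * b^2))^(1/3):
Q^2 = 39.68^2 = 1574.5.
g * b^2 = 9.81 * 2.8^2 = 9.81 * 7.84 = 76.91.
Q^2 / (g*b^2) = 1574.5 / 76.91 = 20.472.
yc = 20.472^(1/3) = 2.7356 m.

2.7356


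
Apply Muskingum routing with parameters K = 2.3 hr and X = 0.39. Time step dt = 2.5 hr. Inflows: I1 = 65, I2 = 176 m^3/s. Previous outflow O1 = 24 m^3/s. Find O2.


Muskingum coefficients:
denom = 2*K*(1-X) + dt = 2*2.3*(1-0.39) + 2.5 = 5.306.
C0 = (dt - 2*K*X)/denom = (2.5 - 2*2.3*0.39)/5.306 = 0.1331.
C1 = (dt + 2*K*X)/denom = (2.5 + 2*2.3*0.39)/5.306 = 0.8093.
C2 = (2*K*(1-X) - dt)/denom = 0.0577.
O2 = C0*I2 + C1*I1 + C2*O1
   = 0.1331*176 + 0.8093*65 + 0.0577*24
   = 77.4 m^3/s.

77.4


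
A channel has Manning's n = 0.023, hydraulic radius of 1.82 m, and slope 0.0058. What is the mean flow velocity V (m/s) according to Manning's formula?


Manning's equation gives V = (1/n) * R^(2/3) * S^(1/2).
First, compute R^(2/3) = 1.82^(2/3) = 1.4907.
Next, S^(1/2) = 0.0058^(1/2) = 0.076158.
Then 1/n = 1/0.023 = 43.48.
V = 43.48 * 1.4907 * 0.076158 = 4.9359 m/s.

4.9359


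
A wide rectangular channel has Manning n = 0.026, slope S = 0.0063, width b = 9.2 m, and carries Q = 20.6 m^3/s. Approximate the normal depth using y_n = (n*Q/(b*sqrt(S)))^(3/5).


We use the wide-channel approximation y_n = (n*Q/(b*sqrt(S)))^(3/5).
sqrt(S) = sqrt(0.0063) = 0.079373.
Numerator: n*Q = 0.026 * 20.6 = 0.5356.
Denominator: b*sqrt(S) = 9.2 * 0.079373 = 0.730232.
arg = 0.7335.
y_n = 0.7335^(3/5) = 0.8303 m.

0.8303


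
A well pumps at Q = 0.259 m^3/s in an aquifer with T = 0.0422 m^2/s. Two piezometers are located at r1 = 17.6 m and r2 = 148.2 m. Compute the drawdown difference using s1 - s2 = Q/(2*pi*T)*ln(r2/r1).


Thiem equation: s1 - s2 = Q/(2*pi*T) * ln(r2/r1).
ln(r2/r1) = ln(148.2/17.6) = 2.1307.
Q/(2*pi*T) = 0.259 / (2*pi*0.0422) = 0.259 / 0.2652 = 0.9768.
s1 - s2 = 0.9768 * 2.1307 = 2.0812 m.

2.0812


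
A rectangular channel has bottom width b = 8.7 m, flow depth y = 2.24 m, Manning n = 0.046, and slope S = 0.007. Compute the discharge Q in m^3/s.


For a rectangular channel, the cross-sectional area A = b * y = 8.7 * 2.24 = 19.49 m^2.
The wetted perimeter P = b + 2y = 8.7 + 2*2.24 = 13.18 m.
Hydraulic radius R = A/P = 19.49/13.18 = 1.4786 m.
Velocity V = (1/n)*R^(2/3)*S^(1/2) = (1/0.046)*1.4786^(2/3)*0.007^(1/2) = 2.3606 m/s.
Discharge Q = A * V = 19.49 * 2.3606 = 46.004 m^3/s.

46.004


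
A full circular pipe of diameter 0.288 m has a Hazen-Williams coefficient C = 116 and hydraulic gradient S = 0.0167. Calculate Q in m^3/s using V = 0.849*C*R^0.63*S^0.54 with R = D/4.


For a full circular pipe, R = D/4 = 0.288/4 = 0.072 m.
V = 0.849 * 116 * 0.072^0.63 * 0.0167^0.54
  = 0.849 * 116 * 0.190598 * 0.109715
  = 2.0595 m/s.
Pipe area A = pi*D^2/4 = pi*0.288^2/4 = 0.0651 m^2.
Q = A * V = 0.0651 * 2.0595 = 0.1342 m^3/s.

0.1342


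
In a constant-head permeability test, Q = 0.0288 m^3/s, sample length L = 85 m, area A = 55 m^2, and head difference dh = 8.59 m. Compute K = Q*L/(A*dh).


From K = Q*L / (A*dh):
Numerator: Q*L = 0.0288 * 85 = 2.448.
Denominator: A*dh = 55 * 8.59 = 472.45.
K = 2.448 / 472.45 = 0.005182 m/s.

0.005182


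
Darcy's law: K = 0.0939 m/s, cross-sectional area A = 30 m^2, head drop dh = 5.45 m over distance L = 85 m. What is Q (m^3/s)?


Darcy's law: Q = K * A * i, where i = dh/L.
Hydraulic gradient i = 5.45 / 85 = 0.064118.
Q = 0.0939 * 30 * 0.064118
  = 0.1806 m^3/s.

0.1806


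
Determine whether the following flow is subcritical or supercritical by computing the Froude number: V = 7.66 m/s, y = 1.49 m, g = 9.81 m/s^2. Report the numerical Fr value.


The Froude number is defined as Fr = V / sqrt(g*y).
g*y = 9.81 * 1.49 = 14.6169.
sqrt(g*y) = sqrt(14.6169) = 3.8232.
Fr = 7.66 / 3.8232 = 2.0036.
Since Fr > 1, the flow is supercritical.

2.0036


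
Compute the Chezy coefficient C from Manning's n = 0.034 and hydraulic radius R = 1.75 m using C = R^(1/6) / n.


The Chezy coefficient relates to Manning's n through C = R^(1/6) / n.
R^(1/6) = 1.75^(1/6) = 1.097757.
C = 1.097757 / 0.034 = 32.29 m^(1/2)/s.

32.29
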